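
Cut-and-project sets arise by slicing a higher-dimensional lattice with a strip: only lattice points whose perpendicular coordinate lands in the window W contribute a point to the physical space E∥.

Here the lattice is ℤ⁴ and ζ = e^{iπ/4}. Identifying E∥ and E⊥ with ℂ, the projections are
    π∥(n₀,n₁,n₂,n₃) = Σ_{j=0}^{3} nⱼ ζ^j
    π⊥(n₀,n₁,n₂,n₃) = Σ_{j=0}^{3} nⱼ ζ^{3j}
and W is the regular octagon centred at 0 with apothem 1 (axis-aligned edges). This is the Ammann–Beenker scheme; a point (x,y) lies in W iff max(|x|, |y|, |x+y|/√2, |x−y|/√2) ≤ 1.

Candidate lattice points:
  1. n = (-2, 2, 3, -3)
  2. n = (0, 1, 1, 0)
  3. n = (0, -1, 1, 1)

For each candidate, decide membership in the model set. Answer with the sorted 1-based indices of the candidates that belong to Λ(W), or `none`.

2

π⊥(n) = n₀ + n₁ζ³ + n₂ζ⁶ + n₃ζ⁹ where ζ = e^{iπ/4}.
#1 (-2, 2, 3, -3): internal (-5.53553, -3.70711); octagon support 6.53553 vs apothem 1 → ∉ W
#2 (0, 1, 1, 0): internal (-0.70711, -0.29289); octagon support 0.70711 vs apothem 1 → ∈ W
#3 (0, -1, 1, 1): internal (1.41421, -1.00000); octagon support 1.70711 vs apothem 1 → ∉ W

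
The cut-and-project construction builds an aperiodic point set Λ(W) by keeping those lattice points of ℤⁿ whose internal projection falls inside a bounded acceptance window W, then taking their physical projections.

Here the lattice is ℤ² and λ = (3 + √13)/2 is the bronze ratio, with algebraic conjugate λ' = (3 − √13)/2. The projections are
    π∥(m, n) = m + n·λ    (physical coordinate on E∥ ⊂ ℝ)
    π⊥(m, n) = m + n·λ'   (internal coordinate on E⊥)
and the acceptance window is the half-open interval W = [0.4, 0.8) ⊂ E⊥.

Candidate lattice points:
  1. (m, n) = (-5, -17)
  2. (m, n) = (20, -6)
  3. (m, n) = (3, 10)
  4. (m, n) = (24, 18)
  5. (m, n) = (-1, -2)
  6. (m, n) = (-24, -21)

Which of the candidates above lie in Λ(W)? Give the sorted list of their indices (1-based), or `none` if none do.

none

λ' = (3−√13)/2 ≈ -0.30278.
[1] lift (-5,-17): star map gives 0.14719; window check 0.4 ≤ 0.14719 < 0.8 is false → out
[2] lift (20,-6): star map gives 21.81665; window check 0.4 ≤ 21.81665 < 0.8 is false → out
[3] lift (3,10): star map gives -0.02776; window check 0.4 ≤ -0.02776 < 0.8 is false → out
[4] lift (24,18): star map gives 18.55004; window check 0.4 ≤ 18.55004 < 0.8 is false → out
[5] lift (-1,-2): star map gives -0.39445; window check 0.4 ≤ -0.39445 < 0.8 is false → out
[6] lift (-24,-21): star map gives -17.64171; window check 0.4 ≤ -17.64171 < 0.8 is false → out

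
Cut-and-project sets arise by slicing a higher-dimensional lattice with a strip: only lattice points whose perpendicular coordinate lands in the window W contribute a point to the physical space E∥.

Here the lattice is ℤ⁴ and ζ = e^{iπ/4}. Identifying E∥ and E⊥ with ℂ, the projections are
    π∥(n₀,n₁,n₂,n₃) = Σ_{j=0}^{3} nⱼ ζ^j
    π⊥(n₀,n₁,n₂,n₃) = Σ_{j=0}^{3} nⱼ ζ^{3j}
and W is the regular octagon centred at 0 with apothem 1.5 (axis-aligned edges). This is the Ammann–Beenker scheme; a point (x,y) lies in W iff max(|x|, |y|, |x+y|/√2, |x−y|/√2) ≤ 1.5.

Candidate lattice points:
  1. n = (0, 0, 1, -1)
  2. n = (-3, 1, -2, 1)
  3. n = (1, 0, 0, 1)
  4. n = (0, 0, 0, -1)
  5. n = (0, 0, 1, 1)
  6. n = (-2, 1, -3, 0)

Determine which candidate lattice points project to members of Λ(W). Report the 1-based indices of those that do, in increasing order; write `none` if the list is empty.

Internal map: ζ^{3j} for j=0..3 gives (1,0), (−√2/2,√2/2), (0,−1), (√2/2,√2/2).
candidate 1: n = (0, 0, 1, -1) → π⊥ ≈ (-0.707107, -1.707107); max(|x|,|y|,|x±y|/√2) = 1.707107 > 1.5 ⇒ ∉ W
candidate 2: n = (-3, 1, -2, 1) → π⊥ ≈ (-3.000000, +3.414214); max(|x|,|y|,|x±y|/√2) = 4.535534 > 1.5 ⇒ ∉ W
candidate 3: n = (1, 0, 0, 1) → π⊥ ≈ (+1.707107, +0.707107); max(|x|,|y|,|x±y|/√2) = 1.707107 > 1.5 ⇒ ∉ W
candidate 4: n = (0, 0, 0, -1) → π⊥ ≈ (-0.707107, -0.707107); max(|x|,|y|,|x±y|/√2) = 1.000000 ≤ 1.5 ⇒ ∈ W
candidate 5: n = (0, 0, 1, 1) → π⊥ ≈ (+0.707107, -0.292893); max(|x|,|y|,|x±y|/√2) = 0.707107 ≤ 1.5 ⇒ ∈ W
candidate 6: n = (-2, 1, -3, 0) → π⊥ ≈ (-2.707107, +3.707107); max(|x|,|y|,|x±y|/√2) = 4.535534 > 1.5 ⇒ ∉ W

4, 5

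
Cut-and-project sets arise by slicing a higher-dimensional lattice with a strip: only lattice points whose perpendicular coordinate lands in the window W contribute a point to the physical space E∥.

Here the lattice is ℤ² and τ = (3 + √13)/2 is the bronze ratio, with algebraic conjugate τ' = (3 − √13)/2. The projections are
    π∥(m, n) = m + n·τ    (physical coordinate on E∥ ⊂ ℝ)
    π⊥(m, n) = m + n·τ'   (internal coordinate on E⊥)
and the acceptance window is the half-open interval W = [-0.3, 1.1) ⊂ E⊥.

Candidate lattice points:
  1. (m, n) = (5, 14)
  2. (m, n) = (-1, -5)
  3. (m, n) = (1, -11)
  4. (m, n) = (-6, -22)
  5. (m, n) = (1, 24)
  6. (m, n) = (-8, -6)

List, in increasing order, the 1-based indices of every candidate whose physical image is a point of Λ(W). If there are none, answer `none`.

1, 2, 4

Compute τ' = (3−√13)/2 = -0.302776, so π⊥(m,n) = m -0.302776·n.
[1] lift (5,14): star map gives 0.761141; window check -0.3 ≤ 0.761141 < 1.1 is true → IN Λ
[2] lift (-1,-5): star map gives 0.513878; window check -0.3 ≤ 0.513878 < 1.1 is true → IN Λ
[3] lift (1,-11): star map gives 4.330532; window check -0.3 ≤ 4.330532 < 1.1 is false → out
[4] lift (-6,-22): star map gives 0.661064; window check -0.3 ≤ 0.661064 < 1.1 is true → IN Λ
[5] lift (1,24): star map gives -6.266615; window check -0.3 ≤ -6.266615 < 1.1 is false → out
[6] lift (-8,-6): star map gives -6.183346; window check -0.3 ≤ -6.183346 < 1.1 is false → out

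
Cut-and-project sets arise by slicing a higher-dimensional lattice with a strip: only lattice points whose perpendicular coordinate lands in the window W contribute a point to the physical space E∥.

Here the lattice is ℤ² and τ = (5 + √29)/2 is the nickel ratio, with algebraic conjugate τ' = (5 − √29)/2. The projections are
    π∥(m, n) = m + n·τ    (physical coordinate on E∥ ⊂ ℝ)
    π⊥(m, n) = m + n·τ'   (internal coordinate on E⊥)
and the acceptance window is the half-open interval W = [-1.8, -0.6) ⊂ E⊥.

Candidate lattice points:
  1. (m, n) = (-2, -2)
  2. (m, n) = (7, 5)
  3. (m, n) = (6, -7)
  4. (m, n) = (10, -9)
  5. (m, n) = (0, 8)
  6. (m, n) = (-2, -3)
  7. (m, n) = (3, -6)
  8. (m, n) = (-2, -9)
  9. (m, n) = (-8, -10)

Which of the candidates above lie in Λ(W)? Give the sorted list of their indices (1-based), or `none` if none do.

1, 5, 6

τ' = (5−√29)/2 ≈ -0.19258.
candidate 1: (m,n)=(-2,-2) → π∥ = -2-2·τ ≈ -12.38516, π⊥ = -2-2·τ' ≈ -1.61484 ∈ [-1.8, -0.6) ⇒ IN Λ
candidate 2: (m,n)=(7,5) → π∥ = 7+5·τ ≈ 32.96291, π⊥ = 7+5·τ' ≈ 6.03709 ∉ [-1.8, -0.6) ⇒ out
candidate 3: (m,n)=(6,-7) → π∥ = 6-7·τ ≈ -30.34808, π⊥ = 6-7·τ' ≈ 7.34808 ∉ [-1.8, -0.6) ⇒ out
candidate 4: (m,n)=(10,-9) → π∥ = 10-9·τ ≈ -36.73324, π⊥ = 10-9·τ' ≈ 11.73324 ∉ [-1.8, -0.6) ⇒ out
candidate 5: (m,n)=(0,8) → π∥ = 0+8·τ ≈ 41.54066, π⊥ = 0+8·τ' ≈ -1.54066 ∈ [-1.8, -0.6) ⇒ IN Λ
candidate 6: (m,n)=(-2,-3) → π∥ = -2-3·τ ≈ -17.57775, π⊥ = -2-3·τ' ≈ -1.42225 ∈ [-1.8, -0.6) ⇒ IN Λ
candidate 7: (m,n)=(3,-6) → π∥ = 3-6·τ ≈ -28.15549, π⊥ = 3-6·τ' ≈ 4.15549 ∉ [-1.8, -0.6) ⇒ out
candidate 8: (m,n)=(-2,-9) → π∥ = -2-9·τ ≈ -48.73324, π⊥ = -2-9·τ' ≈ -0.26676 ∉ [-1.8, -0.6) ⇒ out
candidate 9: (m,n)=(-8,-10) → π∥ = -8-10·τ ≈ -59.92582, π⊥ = -8-10·τ' ≈ -6.07418 ∉ [-1.8, -0.6) ⇒ out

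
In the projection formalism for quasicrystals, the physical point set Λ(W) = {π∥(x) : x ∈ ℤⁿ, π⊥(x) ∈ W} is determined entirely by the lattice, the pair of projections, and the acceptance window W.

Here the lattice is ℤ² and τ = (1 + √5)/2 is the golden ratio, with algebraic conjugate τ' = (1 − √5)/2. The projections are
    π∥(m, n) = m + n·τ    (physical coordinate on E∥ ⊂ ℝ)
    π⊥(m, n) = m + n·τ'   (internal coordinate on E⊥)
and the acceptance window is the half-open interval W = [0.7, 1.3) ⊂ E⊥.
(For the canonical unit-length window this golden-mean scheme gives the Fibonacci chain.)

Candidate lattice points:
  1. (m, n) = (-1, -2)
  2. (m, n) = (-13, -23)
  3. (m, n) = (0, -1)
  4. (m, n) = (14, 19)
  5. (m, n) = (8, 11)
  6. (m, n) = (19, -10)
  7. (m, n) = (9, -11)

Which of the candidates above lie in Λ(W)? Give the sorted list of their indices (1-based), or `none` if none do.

Compute τ' = (1−√5)/2 = -0.618034, so π⊥(m,n) = m -0.618034·n.
[1] lift (-1,-2): star map gives 0.236068; window check 0.7 ≤ 0.236068 < 1.3 is false → out
[2] lift (-13,-23): star map gives 1.214782; window check 0.7 ≤ 1.214782 < 1.3 is true → IN Λ
[3] lift (0,-1): star map gives 0.618034; window check 0.7 ≤ 0.618034 < 1.3 is false → out
[4] lift (14,19): star map gives 2.257354; window check 0.7 ≤ 2.257354 < 1.3 is false → out
[5] lift (8,11): star map gives 1.201626; window check 0.7 ≤ 1.201626 < 1.3 is true → IN Λ
[6] lift (19,-10): star map gives 25.180340; window check 0.7 ≤ 25.180340 < 1.3 is false → out
[7] lift (9,-11): star map gives 15.798374; window check 0.7 ≤ 15.798374 < 1.3 is false → out

2, 5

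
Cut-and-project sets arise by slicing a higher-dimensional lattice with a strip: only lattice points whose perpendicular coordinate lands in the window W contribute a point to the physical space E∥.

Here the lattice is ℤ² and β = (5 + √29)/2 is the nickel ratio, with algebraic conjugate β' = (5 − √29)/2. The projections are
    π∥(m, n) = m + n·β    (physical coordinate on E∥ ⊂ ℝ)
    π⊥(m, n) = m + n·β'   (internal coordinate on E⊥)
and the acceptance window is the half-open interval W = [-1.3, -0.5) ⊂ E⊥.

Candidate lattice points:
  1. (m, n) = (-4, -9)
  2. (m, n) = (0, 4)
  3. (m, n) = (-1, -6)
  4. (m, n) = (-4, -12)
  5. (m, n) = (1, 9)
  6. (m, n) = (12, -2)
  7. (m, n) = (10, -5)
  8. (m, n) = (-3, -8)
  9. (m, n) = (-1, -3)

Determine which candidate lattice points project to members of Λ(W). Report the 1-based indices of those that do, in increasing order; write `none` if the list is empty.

2, 5

Compute β' = (5−√29)/2 = -0.192582, so π⊥(m,n) = m -0.192582·n.
candidate 1: (m,n)=(-4,-9) → π∥ = -4-9·β ≈ -50.733242, π⊥ = -4-9·β' ≈ -2.266758 ∉ [-1.3, -0.5) ⇒ out
candidate 2: (m,n)=(0,4) → π∥ = 0+4·β ≈ 20.770330, π⊥ = 0+4·β' ≈ -0.770330 ∈ [-1.3, -0.5) ⇒ IN Λ
candidate 3: (m,n)=(-1,-6) → π∥ = -1-6·β ≈ -32.155494, π⊥ = -1-6·β' ≈ 0.155494 ∉ [-1.3, -0.5) ⇒ out
candidate 4: (m,n)=(-4,-12) → π∥ = -4-12·β ≈ -66.310989, π⊥ = -4-12·β' ≈ -1.689011 ∉ [-1.3, -0.5) ⇒ out
candidate 5: (m,n)=(1,9) → π∥ = 1+9·β ≈ 47.733242, π⊥ = 1+9·β' ≈ -0.733242 ∈ [-1.3, -0.5) ⇒ IN Λ
candidate 6: (m,n)=(12,-2) → π∥ = 12-2·β ≈ 1.614835, π⊥ = 12-2·β' ≈ 12.385165 ∉ [-1.3, -0.5) ⇒ out
candidate 7: (m,n)=(10,-5) → π∥ = 10-5·β ≈ -15.962912, π⊥ = 10-5·β' ≈ 10.962912 ∉ [-1.3, -0.5) ⇒ out
candidate 8: (m,n)=(-3,-8) → π∥ = -3-8·β ≈ -44.540659, π⊥ = -3-8·β' ≈ -1.459341 ∉ [-1.3, -0.5) ⇒ out
candidate 9: (m,n)=(-1,-3) → π∥ = -1-3·β ≈ -16.577747, π⊥ = -1-3·β' ≈ -0.422253 ∉ [-1.3, -0.5) ⇒ out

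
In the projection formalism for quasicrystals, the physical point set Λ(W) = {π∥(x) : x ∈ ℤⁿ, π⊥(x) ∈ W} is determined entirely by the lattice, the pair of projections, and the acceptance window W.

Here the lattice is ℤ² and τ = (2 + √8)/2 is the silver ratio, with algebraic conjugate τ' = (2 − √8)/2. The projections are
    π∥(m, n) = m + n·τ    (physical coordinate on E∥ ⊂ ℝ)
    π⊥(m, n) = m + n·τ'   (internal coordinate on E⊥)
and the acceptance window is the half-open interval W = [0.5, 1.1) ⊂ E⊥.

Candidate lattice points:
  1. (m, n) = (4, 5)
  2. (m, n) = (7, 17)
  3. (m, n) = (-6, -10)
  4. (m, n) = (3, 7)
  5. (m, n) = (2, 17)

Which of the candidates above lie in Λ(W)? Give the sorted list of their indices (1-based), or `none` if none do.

Compute τ' = (2−√8)/2 = -0.41421, so π⊥(m,n) = m -0.41421·n.
#1 (4,5): internal coord 4 + (5)·τ' = +1.92893; +1.92893 ∉ [0.5, 1.1) → out
#2 (7,17): internal coord 7 + (17)·τ' = -0.04163; -0.04163 ∉ [0.5, 1.1) → out
#3 (-6,-10): internal coord -6 + (-10)·τ' = -1.85786; -1.85786 ∉ [0.5, 1.1) → out
#4 (3,7): internal coord 3 + (7)·τ' = +0.10051; +0.10051 ∉ [0.5, 1.1) → out
#5 (2,17): internal coord 2 + (17)·τ' = -5.04163; -5.04163 ∉ [0.5, 1.1) → out

none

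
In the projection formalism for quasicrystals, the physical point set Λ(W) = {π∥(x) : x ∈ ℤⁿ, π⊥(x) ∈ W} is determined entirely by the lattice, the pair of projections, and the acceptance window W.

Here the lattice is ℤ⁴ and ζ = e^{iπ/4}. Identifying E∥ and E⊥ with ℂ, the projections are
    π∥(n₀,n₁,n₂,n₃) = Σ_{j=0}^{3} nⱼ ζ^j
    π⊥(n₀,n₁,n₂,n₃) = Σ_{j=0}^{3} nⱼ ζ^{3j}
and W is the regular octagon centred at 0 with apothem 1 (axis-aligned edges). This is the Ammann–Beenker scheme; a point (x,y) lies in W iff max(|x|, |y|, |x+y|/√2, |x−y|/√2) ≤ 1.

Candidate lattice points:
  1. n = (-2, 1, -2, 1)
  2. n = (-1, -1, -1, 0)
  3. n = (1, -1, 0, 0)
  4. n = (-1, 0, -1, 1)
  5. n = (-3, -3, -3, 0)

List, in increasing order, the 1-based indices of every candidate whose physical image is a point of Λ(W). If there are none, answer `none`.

π⊥(n) = n₀ + n₁ζ³ + n₂ζ⁶ + n₃ζ⁹ where ζ = e^{iπ/4}.
candidate 1: n = (-2, 1, -2, 1) → π⊥ ≈ (-2.0000, +3.4142); max(|x|,|y|,|x±y|/√2) = 3.8284 > 1 ⇒ ∉ W
candidate 2: n = (-1, -1, -1, 0) → π⊥ ≈ (-0.2929, +0.2929); max(|x|,|y|,|x±y|/√2) = 0.4142 ≤ 1 ⇒ ∈ W
candidate 3: n = (1, -1, 0, 0) → π⊥ ≈ (+1.7071, -0.7071); max(|x|,|y|,|x±y|/√2) = 1.7071 > 1 ⇒ ∉ W
candidate 4: n = (-1, 0, -1, 1) → π⊥ ≈ (-0.2929, +1.7071); max(|x|,|y|,|x±y|/√2) = 1.7071 > 1 ⇒ ∉ W
candidate 5: n = (-3, -3, -3, 0) → π⊥ ≈ (-0.8787, +0.8787); max(|x|,|y|,|x±y|/√2) = 1.2426 > 1 ⇒ ∉ W

2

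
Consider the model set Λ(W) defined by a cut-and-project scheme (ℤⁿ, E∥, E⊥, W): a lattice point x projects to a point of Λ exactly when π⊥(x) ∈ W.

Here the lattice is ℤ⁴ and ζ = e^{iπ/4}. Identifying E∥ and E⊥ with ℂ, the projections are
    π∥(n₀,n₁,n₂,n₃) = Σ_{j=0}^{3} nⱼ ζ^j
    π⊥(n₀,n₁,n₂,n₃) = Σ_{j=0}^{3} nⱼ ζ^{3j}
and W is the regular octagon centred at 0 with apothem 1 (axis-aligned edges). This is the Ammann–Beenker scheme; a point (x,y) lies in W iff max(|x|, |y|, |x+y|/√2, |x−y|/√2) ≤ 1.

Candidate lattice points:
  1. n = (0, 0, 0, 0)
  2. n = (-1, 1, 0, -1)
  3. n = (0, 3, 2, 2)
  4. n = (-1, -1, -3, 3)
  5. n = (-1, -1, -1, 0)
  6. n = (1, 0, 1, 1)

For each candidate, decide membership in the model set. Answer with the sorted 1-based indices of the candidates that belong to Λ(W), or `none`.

1, 5

With ζ = e^{iπ/4} the internal vectors are ζ^0,ζ^3,ζ^6,ζ^9.
candidate 1: n = (0, 0, 0, 0) → π⊥ ≈ (+0.00000, +0.00000); max(|x|,|y|,|x±y|/√2) = 0.00000 ≤ 1 ⇒ ∈ W
candidate 2: n = (-1, 1, 0, -1) → π⊥ ≈ (-2.41421, +0.00000); max(|x|,|y|,|x±y|/√2) = 2.41421 > 1 ⇒ ∉ W
candidate 3: n = (0, 3, 2, 2) → π⊥ ≈ (-0.70711, +1.53553); max(|x|,|y|,|x±y|/√2) = 1.58579 > 1 ⇒ ∉ W
candidate 4: n = (-1, -1, -3, 3) → π⊥ ≈ (+1.82843, +4.41421); max(|x|,|y|,|x±y|/√2) = 4.41421 > 1 ⇒ ∉ W
candidate 5: n = (-1, -1, -1, 0) → π⊥ ≈ (-0.29289, +0.29289); max(|x|,|y|,|x±y|/√2) = 0.41421 ≤ 1 ⇒ ∈ W
candidate 6: n = (1, 0, 1, 1) → π⊥ ≈ (+1.70711, -0.29289); max(|x|,|y|,|x±y|/√2) = 1.70711 > 1 ⇒ ∉ W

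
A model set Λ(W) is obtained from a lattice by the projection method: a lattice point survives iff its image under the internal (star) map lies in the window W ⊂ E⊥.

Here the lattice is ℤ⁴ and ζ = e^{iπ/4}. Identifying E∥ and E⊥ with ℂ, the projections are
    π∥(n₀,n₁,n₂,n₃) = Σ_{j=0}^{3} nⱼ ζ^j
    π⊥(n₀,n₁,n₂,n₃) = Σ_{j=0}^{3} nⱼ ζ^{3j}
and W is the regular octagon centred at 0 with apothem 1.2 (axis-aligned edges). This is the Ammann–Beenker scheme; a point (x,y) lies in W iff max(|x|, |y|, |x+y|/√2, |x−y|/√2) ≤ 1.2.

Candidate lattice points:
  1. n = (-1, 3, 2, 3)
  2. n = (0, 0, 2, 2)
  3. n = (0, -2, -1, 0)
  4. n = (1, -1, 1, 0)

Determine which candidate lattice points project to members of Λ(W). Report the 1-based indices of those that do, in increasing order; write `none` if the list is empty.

none

With ζ = e^{iπ/4} the internal vectors are ζ^0,ζ^3,ζ^6,ζ^9.
#1 (-1, 3, 2, 3): internal (-1.00000, 2.24264); octagon support 2.29289 vs apothem 1.2 → ∉ W
#2 (0, 0, 2, 2): internal (1.41421, -0.58579); octagon support 1.41421 vs apothem 1.2 → ∉ W
#3 (0, -2, -1, 0): internal (1.41421, -0.41421); octagon support 1.41421 vs apothem 1.2 → ∉ W
#4 (1, -1, 1, 0): internal (1.70711, -1.70711); octagon support 2.41421 vs apothem 1.2 → ∉ W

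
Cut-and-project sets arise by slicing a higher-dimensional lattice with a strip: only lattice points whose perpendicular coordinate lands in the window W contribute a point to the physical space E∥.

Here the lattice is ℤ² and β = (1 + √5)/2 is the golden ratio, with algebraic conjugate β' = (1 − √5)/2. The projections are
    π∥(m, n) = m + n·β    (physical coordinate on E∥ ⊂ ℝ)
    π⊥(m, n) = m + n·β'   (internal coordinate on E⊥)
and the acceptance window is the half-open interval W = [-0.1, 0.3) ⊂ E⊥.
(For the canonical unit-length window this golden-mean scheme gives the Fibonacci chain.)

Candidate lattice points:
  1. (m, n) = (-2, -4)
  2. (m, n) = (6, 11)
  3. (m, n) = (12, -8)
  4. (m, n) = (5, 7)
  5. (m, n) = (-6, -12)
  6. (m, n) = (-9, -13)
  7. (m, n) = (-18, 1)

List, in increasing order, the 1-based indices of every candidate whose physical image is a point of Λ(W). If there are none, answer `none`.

none

Compute β' = (1−√5)/2 = -0.618034, so π⊥(m,n) = m -0.618034·n.
[1] lift (-2,-4): star map gives 0.472136; window check -0.1 ≤ 0.472136 < 0.3 is false → out
[2] lift (6,11): star map gives -0.798374; window check -0.1 ≤ -0.798374 < 0.3 is false → out
[3] lift (12,-8): star map gives 16.944272; window check -0.1 ≤ 16.944272 < 0.3 is false → out
[4] lift (5,7): star map gives 0.673762; window check -0.1 ≤ 0.673762 < 0.3 is false → out
[5] lift (-6,-12): star map gives 1.416408; window check -0.1 ≤ 1.416408 < 0.3 is false → out
[6] lift (-9,-13): star map gives -0.965558; window check -0.1 ≤ -0.965558 < 0.3 is false → out
[7] lift (-18,1): star map gives -18.618034; window check -0.1 ≤ -18.618034 < 0.3 is false → out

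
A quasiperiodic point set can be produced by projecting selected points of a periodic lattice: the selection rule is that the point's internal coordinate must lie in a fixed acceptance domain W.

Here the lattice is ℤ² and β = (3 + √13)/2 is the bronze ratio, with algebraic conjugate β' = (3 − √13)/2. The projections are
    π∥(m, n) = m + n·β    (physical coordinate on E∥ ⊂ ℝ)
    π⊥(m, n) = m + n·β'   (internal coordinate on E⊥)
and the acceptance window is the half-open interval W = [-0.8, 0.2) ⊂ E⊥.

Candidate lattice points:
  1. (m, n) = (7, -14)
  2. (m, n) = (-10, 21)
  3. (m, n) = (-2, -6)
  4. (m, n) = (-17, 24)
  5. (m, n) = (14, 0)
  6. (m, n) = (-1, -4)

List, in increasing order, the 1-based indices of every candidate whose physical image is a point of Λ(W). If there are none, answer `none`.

Numerically β ≈ 3.30278 and β' = −1/β ≈ -0.30278.
#1 (7,-14): internal coord 7 + (-14)·β' = +11.23886; +11.23886 ∉ [-0.8, 0.2) → out
#2 (-10,21): internal coord -10 + (21)·β' = -16.35829; -16.35829 ∉ [-0.8, 0.2) → out
#3 (-2,-6): internal coord -2 + (-6)·β' = -0.18335; -0.18335 ∈ [-0.8, 0.2) → IN Λ
#4 (-17,24): internal coord -17 + (24)·β' = -24.26662; -24.26662 ∉ [-0.8, 0.2) → out
#5 (14,0): internal coord 14 + (0)·β' = +14.00000; +14.00000 ∉ [-0.8, 0.2) → out
#6 (-1,-4): internal coord -1 + (-4)·β' = +0.21110; +0.21110 ∉ [-0.8, 0.2) → out

3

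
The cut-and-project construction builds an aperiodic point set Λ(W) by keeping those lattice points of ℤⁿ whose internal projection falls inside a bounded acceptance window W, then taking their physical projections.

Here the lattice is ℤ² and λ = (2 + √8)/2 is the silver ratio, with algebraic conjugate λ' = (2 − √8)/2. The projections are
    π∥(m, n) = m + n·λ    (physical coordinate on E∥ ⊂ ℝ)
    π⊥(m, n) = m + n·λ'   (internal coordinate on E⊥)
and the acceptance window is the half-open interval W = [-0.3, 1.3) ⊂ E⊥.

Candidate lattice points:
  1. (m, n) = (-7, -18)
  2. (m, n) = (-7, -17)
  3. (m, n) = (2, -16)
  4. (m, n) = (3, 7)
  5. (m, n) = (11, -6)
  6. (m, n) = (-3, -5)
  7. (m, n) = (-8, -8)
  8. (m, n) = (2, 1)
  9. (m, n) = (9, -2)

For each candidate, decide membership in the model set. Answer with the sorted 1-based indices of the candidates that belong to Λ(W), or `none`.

λ' = (2−√8)/2 ≈ -0.4142.
#1 (-7,-18): internal coord -7 + (-18)·λ' = +0.4558; +0.4558 ∈ [-0.3, 1.3) → IN Λ
#2 (-7,-17): internal coord -7 + (-17)·λ' = +0.0416; +0.0416 ∈ [-0.3, 1.3) → IN Λ
#3 (2,-16): internal coord 2 + (-16)·λ' = +8.6274; +8.6274 ∉ [-0.3, 1.3) → out
#4 (3,7): internal coord 3 + (7)·λ' = +0.1005; +0.1005 ∈ [-0.3, 1.3) → IN Λ
#5 (11,-6): internal coord 11 + (-6)·λ' = +13.4853; +13.4853 ∉ [-0.3, 1.3) → out
#6 (-3,-5): internal coord -3 + (-5)·λ' = -0.9289; -0.9289 ∉ [-0.3, 1.3) → out
#7 (-8,-8): internal coord -8 + (-8)·λ' = -4.6863; -4.6863 ∉ [-0.3, 1.3) → out
#8 (2,1): internal coord 2 + (1)·λ' = +1.5858; +1.5858 ∉ [-0.3, 1.3) → out
#9 (9,-2): internal coord 9 + (-2)·λ' = +9.8284; +9.8284 ∉ [-0.3, 1.3) → out

1, 2, 4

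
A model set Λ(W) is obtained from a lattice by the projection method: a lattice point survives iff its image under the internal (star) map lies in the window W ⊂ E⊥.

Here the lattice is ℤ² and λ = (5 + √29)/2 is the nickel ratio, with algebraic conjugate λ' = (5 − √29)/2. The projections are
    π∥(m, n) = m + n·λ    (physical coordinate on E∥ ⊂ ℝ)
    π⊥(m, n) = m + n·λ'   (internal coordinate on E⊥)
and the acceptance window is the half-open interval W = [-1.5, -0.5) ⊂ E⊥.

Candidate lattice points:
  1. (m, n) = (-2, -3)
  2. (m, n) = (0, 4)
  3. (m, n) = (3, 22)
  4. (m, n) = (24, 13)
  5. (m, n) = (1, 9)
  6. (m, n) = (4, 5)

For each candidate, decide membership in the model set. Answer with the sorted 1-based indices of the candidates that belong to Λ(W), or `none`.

Numerically λ ≈ 5.19258 and λ' = −1/λ ≈ -0.19258.
#1 (-2,-3): internal coord -2 + (-3)·λ' = -1.42225; -1.42225 ∈ [-1.5, -0.5) → IN Λ
#2 (0,4): internal coord 0 + (4)·λ' = -0.77033; -0.77033 ∈ [-1.5, -0.5) → IN Λ
#3 (3,22): internal coord 3 + (22)·λ' = -1.23681; -1.23681 ∈ [-1.5, -0.5) → IN Λ
#4 (24,13): internal coord 24 + (13)·λ' = +21.49643; +21.49643 ∉ [-1.5, -0.5) → out
#5 (1,9): internal coord 1 + (9)·λ' = -0.73324; -0.73324 ∈ [-1.5, -0.5) → IN Λ
#6 (4,5): internal coord 4 + (5)·λ' = +3.03709; +3.03709 ∉ [-1.5, -0.5) → out

1, 2, 3, 5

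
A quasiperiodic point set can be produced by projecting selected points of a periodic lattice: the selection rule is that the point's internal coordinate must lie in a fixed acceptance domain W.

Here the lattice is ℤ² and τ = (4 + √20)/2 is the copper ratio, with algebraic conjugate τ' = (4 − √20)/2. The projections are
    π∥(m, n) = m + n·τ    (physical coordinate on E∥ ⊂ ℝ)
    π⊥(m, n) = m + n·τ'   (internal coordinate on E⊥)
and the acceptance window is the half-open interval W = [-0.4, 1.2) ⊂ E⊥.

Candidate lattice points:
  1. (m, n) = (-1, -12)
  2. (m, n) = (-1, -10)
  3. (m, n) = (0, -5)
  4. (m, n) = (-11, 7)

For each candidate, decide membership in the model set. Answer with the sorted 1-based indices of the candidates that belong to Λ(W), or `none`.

τ' = (4−√20)/2 ≈ -0.236068.
[1] lift (-1,-12): star map gives 1.832816; window check -0.4 ≤ 1.832816 < 1.2 is false → out
[2] lift (-1,-10): star map gives 1.360680; window check -0.4 ≤ 1.360680 < 1.2 is false → out
[3] lift (0,-5): star map gives 1.180340; window check -0.4 ≤ 1.180340 < 1.2 is true → IN Λ
[4] lift (-11,7): star map gives -12.652476; window check -0.4 ≤ -12.652476 < 1.2 is false → out

3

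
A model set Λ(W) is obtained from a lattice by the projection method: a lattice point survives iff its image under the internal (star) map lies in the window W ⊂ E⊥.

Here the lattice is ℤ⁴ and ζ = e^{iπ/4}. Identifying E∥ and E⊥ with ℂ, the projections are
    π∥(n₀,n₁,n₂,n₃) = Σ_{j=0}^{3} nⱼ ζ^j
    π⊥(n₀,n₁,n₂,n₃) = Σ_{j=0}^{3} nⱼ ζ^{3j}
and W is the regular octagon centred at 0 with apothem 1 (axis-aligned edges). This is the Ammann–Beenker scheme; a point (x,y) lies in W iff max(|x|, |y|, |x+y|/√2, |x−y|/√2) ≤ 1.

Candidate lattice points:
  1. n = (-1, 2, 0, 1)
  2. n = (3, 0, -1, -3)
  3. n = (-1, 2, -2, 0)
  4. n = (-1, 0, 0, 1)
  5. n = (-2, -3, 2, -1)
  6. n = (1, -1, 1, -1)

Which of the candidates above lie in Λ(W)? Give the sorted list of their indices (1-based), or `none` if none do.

4

Internal map: ζ^{3j} for j=0..3 gives (1,0), (−√2/2,√2/2), (0,−1), (√2/2,√2/2).
candidate 1: n = (-1, 2, 0, 1) → π⊥ ≈ (-1.70711, +2.12132); max(|x|,|y|,|x±y|/√2) = 2.70711 > 1 ⇒ ∉ W
candidate 2: n = (3, 0, -1, -3) → π⊥ ≈ (+0.87868, -1.12132); max(|x|,|y|,|x±y|/√2) = 1.41421 > 1 ⇒ ∉ W
candidate 3: n = (-1, 2, -2, 0) → π⊥ ≈ (-2.41421, +3.41421); max(|x|,|y|,|x±y|/√2) = 4.12132 > 1 ⇒ ∉ W
candidate 4: n = (-1, 0, 0, 1) → π⊥ ≈ (-0.29289, +0.70711); max(|x|,|y|,|x±y|/√2) = 0.70711 ≤ 1 ⇒ ∈ W
candidate 5: n = (-2, -3, 2, -1) → π⊥ ≈ (-0.58579, -4.82843); max(|x|,|y|,|x±y|/√2) = 4.82843 > 1 ⇒ ∉ W
candidate 6: n = (1, -1, 1, -1) → π⊥ ≈ (+1.00000, -2.41421); max(|x|,|y|,|x±y|/√2) = 2.41421 > 1 ⇒ ∉ W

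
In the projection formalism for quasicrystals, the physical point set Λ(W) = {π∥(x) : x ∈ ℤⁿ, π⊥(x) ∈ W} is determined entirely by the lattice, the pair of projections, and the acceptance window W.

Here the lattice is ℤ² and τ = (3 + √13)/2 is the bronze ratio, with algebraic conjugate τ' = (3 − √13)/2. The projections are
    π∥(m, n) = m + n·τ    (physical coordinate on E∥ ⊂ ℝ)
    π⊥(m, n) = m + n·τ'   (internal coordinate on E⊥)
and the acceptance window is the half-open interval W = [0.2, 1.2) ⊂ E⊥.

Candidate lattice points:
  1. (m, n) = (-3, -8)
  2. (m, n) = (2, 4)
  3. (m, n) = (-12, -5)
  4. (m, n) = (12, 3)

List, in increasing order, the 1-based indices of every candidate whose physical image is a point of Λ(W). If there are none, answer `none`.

τ' = (3−√13)/2 ≈ -0.3028.
[1] lift (-3,-8): star map gives -0.5778; window check 0.2 ≤ -0.5778 < 1.2 is false → out
[2] lift (2,4): star map gives 0.7889; window check 0.2 ≤ 0.7889 < 1.2 is true → IN Λ
[3] lift (-12,-5): star map gives -10.4861; window check 0.2 ≤ -10.4861 < 1.2 is false → out
[4] lift (12,3): star map gives 11.0917; window check 0.2 ≤ 11.0917 < 1.2 is false → out

2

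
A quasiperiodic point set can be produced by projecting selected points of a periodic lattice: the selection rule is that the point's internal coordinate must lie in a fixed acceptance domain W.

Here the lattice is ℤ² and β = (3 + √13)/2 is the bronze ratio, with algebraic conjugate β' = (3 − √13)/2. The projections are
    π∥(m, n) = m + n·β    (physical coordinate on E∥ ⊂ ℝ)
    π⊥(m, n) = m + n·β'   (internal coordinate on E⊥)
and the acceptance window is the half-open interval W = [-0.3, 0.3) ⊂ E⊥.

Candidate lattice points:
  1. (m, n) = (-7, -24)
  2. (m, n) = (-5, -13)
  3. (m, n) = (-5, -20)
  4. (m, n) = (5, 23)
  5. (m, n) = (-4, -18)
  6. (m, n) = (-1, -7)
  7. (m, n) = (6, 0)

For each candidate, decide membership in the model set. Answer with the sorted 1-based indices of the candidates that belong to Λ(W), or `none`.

1

Compute β' = (3−√13)/2 = -0.30278, so π⊥(m,n) = m -0.30278·n.
candidate 1: (m,n)=(-7,-24) → π∥ = -7-24·β ≈ -86.26662, π⊥ = -7-24·β' ≈ 0.26662 ∈ [-0.3, 0.3) ⇒ IN Λ
candidate 2: (m,n)=(-5,-13) → π∥ = -5-13·β ≈ -47.93608, π⊥ = -5-13·β' ≈ -1.06392 ∉ [-0.3, 0.3) ⇒ out
candidate 3: (m,n)=(-5,-20) → π∥ = -5-20·β ≈ -71.05551, π⊥ = -5-20·β' ≈ 1.05551 ∉ [-0.3, 0.3) ⇒ out
candidate 4: (m,n)=(5,23) → π∥ = 5+23·β ≈ 80.96384, π⊥ = 5+23·β' ≈ -1.96384 ∉ [-0.3, 0.3) ⇒ out
candidate 5: (m,n)=(-4,-18) → π∥ = -4-18·β ≈ -63.44996, π⊥ = -4-18·β' ≈ 1.44996 ∉ [-0.3, 0.3) ⇒ out
candidate 6: (m,n)=(-1,-7) → π∥ = -1-7·β ≈ -24.11943, π⊥ = -1-7·β' ≈ 1.11943 ∉ [-0.3, 0.3) ⇒ out
candidate 7: (m,n)=(6,0) → π∥ = 6+0·β ≈ 6.00000, π⊥ = 6+0·β' ≈ 6.00000 ∉ [-0.3, 0.3) ⇒ out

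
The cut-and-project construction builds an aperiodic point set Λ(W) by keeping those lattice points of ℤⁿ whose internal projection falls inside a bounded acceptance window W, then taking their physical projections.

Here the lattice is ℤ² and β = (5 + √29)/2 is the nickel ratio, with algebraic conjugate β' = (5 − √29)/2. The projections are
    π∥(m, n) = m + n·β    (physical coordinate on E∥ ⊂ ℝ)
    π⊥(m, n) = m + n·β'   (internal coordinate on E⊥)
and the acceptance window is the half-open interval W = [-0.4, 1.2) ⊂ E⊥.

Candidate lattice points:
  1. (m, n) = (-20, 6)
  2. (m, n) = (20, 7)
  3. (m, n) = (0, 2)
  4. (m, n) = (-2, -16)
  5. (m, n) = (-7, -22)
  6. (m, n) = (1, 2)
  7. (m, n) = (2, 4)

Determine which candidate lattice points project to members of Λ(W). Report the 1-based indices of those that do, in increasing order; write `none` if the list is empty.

Numerically β ≈ 5.19258 and β' = −1/β ≈ -0.19258.
#1 (-20,6): internal coord -20 + (6)·β' = -21.15549; -21.15549 ∉ [-0.4, 1.2) → out
#2 (20,7): internal coord 20 + (7)·β' = +18.65192; +18.65192 ∉ [-0.4, 1.2) → out
#3 (0,2): internal coord 0 + (2)·β' = -0.38516; -0.38516 ∈ [-0.4, 1.2) → IN Λ
#4 (-2,-16): internal coord -2 + (-16)·β' = +1.08132; +1.08132 ∈ [-0.4, 1.2) → IN Λ
#5 (-7,-22): internal coord -7 + (-22)·β' = -2.76319; -2.76319 ∉ [-0.4, 1.2) → out
#6 (1,2): internal coord 1 + (2)·β' = +0.61484; +0.61484 ∈ [-0.4, 1.2) → IN Λ
#7 (2,4): internal coord 2 + (4)·β' = +1.22967; +1.22967 ∉ [-0.4, 1.2) → out

3, 4, 6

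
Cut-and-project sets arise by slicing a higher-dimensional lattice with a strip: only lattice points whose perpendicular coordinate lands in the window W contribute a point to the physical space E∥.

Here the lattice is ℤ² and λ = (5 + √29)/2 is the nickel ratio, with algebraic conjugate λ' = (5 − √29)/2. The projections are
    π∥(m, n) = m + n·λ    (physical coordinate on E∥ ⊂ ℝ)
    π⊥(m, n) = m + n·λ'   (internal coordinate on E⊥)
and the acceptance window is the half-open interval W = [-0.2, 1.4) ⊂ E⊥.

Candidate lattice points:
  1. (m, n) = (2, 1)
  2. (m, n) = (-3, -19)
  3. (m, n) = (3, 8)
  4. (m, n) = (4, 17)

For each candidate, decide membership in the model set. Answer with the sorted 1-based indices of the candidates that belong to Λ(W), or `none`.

Numerically λ ≈ 5.19258 and λ' = −1/λ ≈ -0.19258.
candidate 1: (m,n)=(2,1) → π∥ = 2+1·λ ≈ 7.19258, π⊥ = 2+1·λ' ≈ 1.80742 ∉ [-0.2, 1.4) ⇒ out
candidate 2: (m,n)=(-3,-19) → π∥ = -3-19·λ ≈ -101.65907, π⊥ = -3-19·λ' ≈ 0.65907 ∈ [-0.2, 1.4) ⇒ IN Λ
candidate 3: (m,n)=(3,8) → π∥ = 3+8·λ ≈ 44.54066, π⊥ = 3+8·λ' ≈ 1.45934 ∉ [-0.2, 1.4) ⇒ out
candidate 4: (m,n)=(4,17) → π∥ = 4+17·λ ≈ 92.27390, π⊥ = 4+17·λ' ≈ 0.72610 ∈ [-0.2, 1.4) ⇒ IN Λ

2, 4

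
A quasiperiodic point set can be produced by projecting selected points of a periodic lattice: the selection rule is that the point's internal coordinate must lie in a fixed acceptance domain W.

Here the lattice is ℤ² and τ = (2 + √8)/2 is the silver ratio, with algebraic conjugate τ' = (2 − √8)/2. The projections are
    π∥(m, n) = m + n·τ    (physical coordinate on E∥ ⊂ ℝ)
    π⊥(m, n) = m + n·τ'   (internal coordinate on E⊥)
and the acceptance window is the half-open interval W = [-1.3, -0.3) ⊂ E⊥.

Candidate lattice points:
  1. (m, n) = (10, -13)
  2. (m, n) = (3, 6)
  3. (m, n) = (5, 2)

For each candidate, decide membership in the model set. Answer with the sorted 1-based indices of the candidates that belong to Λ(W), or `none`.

none

τ' = (2−√8)/2 ≈ -0.4142.
candidate 1: (m,n)=(10,-13) → π∥ = 10-13·τ ≈ -21.3848, π⊥ = 10-13·τ' ≈ 15.3848 ∉ [-1.3, -0.3) ⇒ out
candidate 2: (m,n)=(3,6) → π∥ = 3+6·τ ≈ 17.4853, π⊥ = 3+6·τ' ≈ 0.5147 ∉ [-1.3, -0.3) ⇒ out
candidate 3: (m,n)=(5,2) → π∥ = 5+2·τ ≈ 9.8284, π⊥ = 5+2·τ' ≈ 4.1716 ∉ [-1.3, -0.3) ⇒ out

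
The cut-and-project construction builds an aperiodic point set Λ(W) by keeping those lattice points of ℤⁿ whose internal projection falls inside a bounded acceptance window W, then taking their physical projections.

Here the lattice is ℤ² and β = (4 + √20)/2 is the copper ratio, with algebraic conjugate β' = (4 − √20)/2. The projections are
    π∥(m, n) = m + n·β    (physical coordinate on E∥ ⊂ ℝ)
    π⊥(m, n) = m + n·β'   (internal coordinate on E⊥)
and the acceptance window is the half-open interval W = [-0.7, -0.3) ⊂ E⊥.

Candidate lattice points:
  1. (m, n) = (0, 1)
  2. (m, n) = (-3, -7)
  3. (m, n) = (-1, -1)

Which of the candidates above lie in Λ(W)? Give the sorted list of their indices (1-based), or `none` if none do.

Compute β' = (4−√20)/2 = -0.23607, so π⊥(m,n) = m -0.23607·n.
candidate 1: (m,n)=(0,1) → π∥ = 0+1·β ≈ 4.23607, π⊥ = 0+1·β' ≈ -0.23607 ∉ [-0.7, -0.3) ⇒ out
candidate 2: (m,n)=(-3,-7) → π∥ = -3-7·β ≈ -32.65248, π⊥ = -3-7·β' ≈ -1.34752 ∉ [-0.7, -0.3) ⇒ out
candidate 3: (m,n)=(-1,-1) → π∥ = -1-1·β ≈ -5.23607, π⊥ = -1-1·β' ≈ -0.76393 ∉ [-0.7, -0.3) ⇒ out

none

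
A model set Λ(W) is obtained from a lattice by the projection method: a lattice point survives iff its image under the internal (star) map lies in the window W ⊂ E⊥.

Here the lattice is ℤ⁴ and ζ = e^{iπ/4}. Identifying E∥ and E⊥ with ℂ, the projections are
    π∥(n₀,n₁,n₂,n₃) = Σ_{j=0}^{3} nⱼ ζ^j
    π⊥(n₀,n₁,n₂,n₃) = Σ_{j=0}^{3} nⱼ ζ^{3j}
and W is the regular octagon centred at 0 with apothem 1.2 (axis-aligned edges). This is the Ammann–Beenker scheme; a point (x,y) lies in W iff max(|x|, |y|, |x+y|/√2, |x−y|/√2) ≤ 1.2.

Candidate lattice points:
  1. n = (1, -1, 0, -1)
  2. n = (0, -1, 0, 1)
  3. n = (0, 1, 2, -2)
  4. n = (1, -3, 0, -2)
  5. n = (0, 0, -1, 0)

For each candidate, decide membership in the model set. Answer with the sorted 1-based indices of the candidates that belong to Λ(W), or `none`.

5

Internal map: ζ^{3j} for j=0..3 gives (1,0), (−√2/2,√2/2), (0,−1), (√2/2,√2/2).
candidate 1: n = (1, -1, 0, -1) → π⊥ ≈ (+1.00000, -1.41421); max(|x|,|y|,|x±y|/√2) = 1.70711 > 1.2 ⇒ ∉ W
candidate 2: n = (0, -1, 0, 1) → π⊥ ≈ (+1.41421, +0.00000); max(|x|,|y|,|x±y|/√2) = 1.41421 > 1.2 ⇒ ∉ W
candidate 3: n = (0, 1, 2, -2) → π⊥ ≈ (-2.12132, -2.70711); max(|x|,|y|,|x±y|/√2) = 3.41421 > 1.2 ⇒ ∉ W
candidate 4: n = (1, -3, 0, -2) → π⊥ ≈ (+1.70711, -3.53553); max(|x|,|y|,|x±y|/√2) = 3.70711 > 1.2 ⇒ ∉ W
candidate 5: n = (0, 0, -1, 0) → π⊥ ≈ (+0.00000, +1.00000); max(|x|,|y|,|x±y|/√2) = 1.00000 ≤ 1.2 ⇒ ∈ W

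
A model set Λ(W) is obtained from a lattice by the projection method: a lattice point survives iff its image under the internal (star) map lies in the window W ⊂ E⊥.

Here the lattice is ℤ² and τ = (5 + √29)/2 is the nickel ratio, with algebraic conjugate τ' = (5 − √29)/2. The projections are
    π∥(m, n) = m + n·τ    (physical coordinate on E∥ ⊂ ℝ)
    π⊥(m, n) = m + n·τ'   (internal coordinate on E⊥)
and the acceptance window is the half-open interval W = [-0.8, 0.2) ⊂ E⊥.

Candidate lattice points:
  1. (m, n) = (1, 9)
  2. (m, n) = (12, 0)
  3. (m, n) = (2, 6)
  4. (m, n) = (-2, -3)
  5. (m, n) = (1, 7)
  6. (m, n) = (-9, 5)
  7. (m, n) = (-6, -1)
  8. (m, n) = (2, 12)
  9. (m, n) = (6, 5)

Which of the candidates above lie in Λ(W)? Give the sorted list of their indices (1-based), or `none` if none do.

1, 5, 8

τ' = (5−√29)/2 ≈ -0.1926.
#1 (1,9): internal coord 1 + (9)·τ' = -0.7332; -0.7332 ∈ [-0.8, 0.2) → IN Λ
#2 (12,0): internal coord 12 + (0)·τ' = +12.0000; +12.0000 ∉ [-0.8, 0.2) → out
#3 (2,6): internal coord 2 + (6)·τ' = +0.8445; +0.8445 ∉ [-0.8, 0.2) → out
#4 (-2,-3): internal coord -2 + (-3)·τ' = -1.4223; -1.4223 ∉ [-0.8, 0.2) → out
#5 (1,7): internal coord 1 + (7)·τ' = -0.3481; -0.3481 ∈ [-0.8, 0.2) → IN Λ
#6 (-9,5): internal coord -9 + (5)·τ' = -9.9629; -9.9629 ∉ [-0.8, 0.2) → out
#7 (-6,-1): internal coord -6 + (-1)·τ' = -5.8074; -5.8074 ∉ [-0.8, 0.2) → out
#8 (2,12): internal coord 2 + (12)·τ' = -0.3110; -0.3110 ∈ [-0.8, 0.2) → IN Λ
#9 (6,5): internal coord 6 + (5)·τ' = +5.0371; +5.0371 ∉ [-0.8, 0.2) → out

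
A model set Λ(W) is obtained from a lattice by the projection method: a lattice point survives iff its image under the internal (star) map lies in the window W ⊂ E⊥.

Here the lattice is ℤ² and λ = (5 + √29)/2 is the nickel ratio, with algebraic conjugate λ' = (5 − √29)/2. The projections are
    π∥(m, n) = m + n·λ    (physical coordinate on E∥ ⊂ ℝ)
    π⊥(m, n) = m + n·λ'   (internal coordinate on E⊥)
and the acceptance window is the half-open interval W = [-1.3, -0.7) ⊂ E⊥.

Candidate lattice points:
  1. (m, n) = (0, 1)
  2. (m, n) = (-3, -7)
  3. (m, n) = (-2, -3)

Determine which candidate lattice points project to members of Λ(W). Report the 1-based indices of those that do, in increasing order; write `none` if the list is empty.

none

Numerically λ ≈ 5.1926 and λ' = −1/λ ≈ -0.1926.
#1 (0,1): internal coord 0 + (1)·λ' = -0.1926; -0.1926 ∉ [-1.3, -0.7) → out
#2 (-3,-7): internal coord -3 + (-7)·λ' = -1.6519; -1.6519 ∉ [-1.3, -0.7) → out
#3 (-2,-3): internal coord -2 + (-3)·λ' = -1.4223; -1.4223 ∉ [-1.3, -0.7) → out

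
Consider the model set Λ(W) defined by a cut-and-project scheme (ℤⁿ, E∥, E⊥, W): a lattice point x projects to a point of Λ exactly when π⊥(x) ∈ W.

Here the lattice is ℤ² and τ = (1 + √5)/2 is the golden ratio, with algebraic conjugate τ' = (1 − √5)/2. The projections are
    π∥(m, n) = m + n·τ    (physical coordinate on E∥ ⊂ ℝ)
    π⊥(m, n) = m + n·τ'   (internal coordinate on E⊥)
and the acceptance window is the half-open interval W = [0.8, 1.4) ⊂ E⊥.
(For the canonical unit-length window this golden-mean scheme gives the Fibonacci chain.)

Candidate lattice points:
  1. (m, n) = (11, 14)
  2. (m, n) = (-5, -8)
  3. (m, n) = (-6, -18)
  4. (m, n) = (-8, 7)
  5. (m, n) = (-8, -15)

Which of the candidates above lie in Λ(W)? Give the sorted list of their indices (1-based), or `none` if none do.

τ' = (1−√5)/2 ≈ -0.618034.
[1] lift (11,14): star map gives 2.347524; window check 0.8 ≤ 2.347524 < 1.4 is false → out
[2] lift (-5,-8): star map gives -0.055728; window check 0.8 ≤ -0.055728 < 1.4 is false → out
[3] lift (-6,-18): star map gives 5.124612; window check 0.8 ≤ 5.124612 < 1.4 is false → out
[4] lift (-8,7): star map gives -12.326238; window check 0.8 ≤ -12.326238 < 1.4 is false → out
[5] lift (-8,-15): star map gives 1.270510; window check 0.8 ≤ 1.270510 < 1.4 is true → IN Λ

5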